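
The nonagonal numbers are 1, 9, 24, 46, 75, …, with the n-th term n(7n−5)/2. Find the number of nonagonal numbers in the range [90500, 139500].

The n-th nonagonal number is n(7n−5)/2.
Smallest index with value ≥ 90500: n = 162 (giving 91449).
Largest index with value ≤ 139500: n = 200 (giving 139500).
Indices 162 through 200: 39 terms.

39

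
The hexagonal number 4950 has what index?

50

Set n(2n−1) = 4950, giving 2n² − n − 4950 = 0.
So n = (1 + 199) / 4 = 200/4 = 50.
Check: 50·(2·50 − 1) = 4950. ✓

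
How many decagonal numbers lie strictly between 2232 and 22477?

The n-th decagonal number is n(4n−3).
Smallest index with value > 2232: n = 25 (giving 2425).
Largest index with value < 22477: n = 75 (giving 22275).
Indices 25 through 75: 51 terms.

51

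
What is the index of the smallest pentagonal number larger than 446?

18

Solve n(3n−1)/2 > 446 for integer n.
The largest n with value ≤ 446 is 17 (since 425 ≤ 446 < 477), so the first above is n = 18, value 477.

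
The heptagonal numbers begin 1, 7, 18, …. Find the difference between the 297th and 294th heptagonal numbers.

297·(5·297 − 3)/2 = 220077 and 294·(5·294 − 3)/2 = 215649.
Difference: 220077 − 215649 = 4428.

4428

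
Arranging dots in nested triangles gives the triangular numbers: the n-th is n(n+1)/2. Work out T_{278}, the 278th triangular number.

The 278th triangular number is n(n+1)/2 with n = 278.
278·279/2 = 77562/2 = 38781.

38781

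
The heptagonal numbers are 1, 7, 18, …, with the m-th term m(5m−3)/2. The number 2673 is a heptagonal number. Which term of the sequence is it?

Set n(5n−3)/2 = 2673, giving 5n² − 3n − 5346 = 0.
The discriminant is 9 + 40·2673 = 106929, and √106929 = 327.
So n = (3 + 327) / 10 = 330/10 = 33.
Check: 33·(5·33 − 3)/2 = 2673. ✓

33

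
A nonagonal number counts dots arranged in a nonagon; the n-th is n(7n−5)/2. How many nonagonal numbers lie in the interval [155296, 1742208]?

The n-th nonagonal number is n(7n−5)/2.
Smallest index with value ≥ 155296: n = 211 (giving 155296).
Largest index with value ≤ 1742208: n = 705 (giving 1737825).
Indices 211 through 705: 495 terms.

495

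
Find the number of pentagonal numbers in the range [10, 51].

The n-th pentagonal number is n(3n−1)/2.
Smallest index with value ≥ 10: n = 3 (giving 12).
Largest index with value ≤ 51: n = 6 (giving 51).
Indices 3 through 6: 4 terms.

4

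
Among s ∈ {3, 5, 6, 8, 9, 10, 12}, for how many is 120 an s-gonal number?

s = 3: P(3, 15) = 120. ✓
s = 5: P(5, 9) = 117 and P(5, 10) = 145; 120 is not s-gonal.
s = 6: P(6, 8) = 120. ✓
s = 8: P(8, 6) = 96 and P(8, 7) = 133; 120 is not s-gonal.
s = 9: P(9, 6) = 111 and P(9, 7) = 154; 120 is not s-gonal.
s = 10: P(10, 5) = 85 and P(10, 6) = 126; 120 is not s-gonal.
s = 12: P(12, 5) = 105 and P(12, 6) = 156; 120 is not s-gonal.
Hits: s ∈ {3, 6} → 2.

2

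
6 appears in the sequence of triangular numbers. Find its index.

3

Set n(n+1)/2 = 6, giving n² + n − 12 = 0.
So n = (-1 + 7) / 2 = 6/2 = 3.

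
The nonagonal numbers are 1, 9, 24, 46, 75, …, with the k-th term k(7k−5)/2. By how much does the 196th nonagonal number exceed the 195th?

Consecutive nonagonal numbers differ by 7n − 6: here 7·196 − 6 = 1366.

1366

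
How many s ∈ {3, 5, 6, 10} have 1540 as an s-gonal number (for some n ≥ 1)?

3

s = 3: P(3, 55) = 1540. ✓
s = 5: P(5, 32) = 1520 and P(5, 33) = 1617; 1540 is not s-gonal.
s = 6: P(6, 28) = 1540. ✓
s = 10: P(10, 20) = 1540. ✓
Hits: s ∈ {3, 6, 10} → 3.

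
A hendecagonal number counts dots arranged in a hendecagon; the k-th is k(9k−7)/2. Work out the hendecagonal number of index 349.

The 349th hendecagonal number is n(9n−7)/2 with n = 349.
349·(9·349 − 7)/2 = 349·3134/2 = 349·1567 = 546883.

546883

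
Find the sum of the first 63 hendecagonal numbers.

Σ i(9i−7)/2 = (9Σi² − 7Σi) / 2 over i = 1..63.
Σi = 2016 and Σi² = 85344.
(9·85344 − 7·2016) / 2 = 753984/2 = 376992.

376992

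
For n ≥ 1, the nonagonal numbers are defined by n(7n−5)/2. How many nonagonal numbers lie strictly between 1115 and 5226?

The n-th nonagonal number is n(7n−5)/2.
Smallest index with value > 1115: n = 19 (giving 1216).
Largest index with value < 5226: n = 38 (giving 4959).
Indices 19 through 38: 20 terms.

20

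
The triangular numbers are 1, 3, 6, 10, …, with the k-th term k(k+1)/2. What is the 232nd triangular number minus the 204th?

6118

232·233/2 = 27028 and 204·205/2 = 20910.
Difference: 27028 − 20910 = 6118.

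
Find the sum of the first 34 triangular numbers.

7140

Σ i(i+1)/2 = (Σi² + Σi) / 2 over i = 1..34.
Σi = 595 and Σi² = 13685.
(1·13685 + 1·595) / 2 = 14280/2 = 7140.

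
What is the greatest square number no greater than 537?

Solve n² ≤ 537 for integer n.
n = 23 gives 529 ≤ 537, while n = 24 gives 576 > 537; so the answer is 529.

529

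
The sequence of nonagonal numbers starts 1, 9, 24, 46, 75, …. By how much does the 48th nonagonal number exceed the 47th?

Consecutive nonagonal numbers differ by 7n − 6: here 7·48 − 6 = 330.

330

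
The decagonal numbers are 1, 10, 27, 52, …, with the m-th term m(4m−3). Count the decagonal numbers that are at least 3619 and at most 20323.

41

The n-th decagonal number is n(4n−3).
Smallest index with value ≥ 3619: n = 31 (giving 3751).
Largest index with value ≤ 20323: n = 71 (giving 19951).
Indices 31 through 71: 41 terms.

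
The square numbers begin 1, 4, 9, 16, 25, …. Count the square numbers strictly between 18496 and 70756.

The n-th square number is n².
Smallest index with value > 18496: n = 137 (giving 18769).
Largest index with value < 70756: n = 265 (giving 70225).
Indices 137 through 265: 129 terms.

129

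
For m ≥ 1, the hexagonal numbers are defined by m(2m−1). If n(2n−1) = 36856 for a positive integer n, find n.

Set n(2n−1) = 36856, giving 2n² − n − 36856 = 0.
So n = (1 + 543) / 4 = 544/4 = 136.

136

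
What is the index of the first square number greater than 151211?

389

Solve n² > 151211 for integer n.
The largest n with value ≤ 151211 is 388 (since 150544 ≤ 151211 < 151321), so the first above is n = 389, value 151321.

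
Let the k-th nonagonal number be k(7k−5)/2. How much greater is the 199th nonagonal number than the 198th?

1387

Consecutive nonagonal numbers differ by 7n − 6: here 7·199 − 6 = 1387.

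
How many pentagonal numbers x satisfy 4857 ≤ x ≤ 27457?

The n-th pentagonal number is n(3n−1)/2.
Smallest index with value ≥ 4857: n = 58 (giving 5017).
Largest index with value ≤ 27457: n = 135 (giving 27270).
Indices 58 through 135: 78 terms.

78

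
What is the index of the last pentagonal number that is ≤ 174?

Solve n(3n−1)/2 ≤ 174 for integer n.
n = 10 gives 145 ≤ 174, while n = 11 gives 176 > 174; so the answer is index 10.

10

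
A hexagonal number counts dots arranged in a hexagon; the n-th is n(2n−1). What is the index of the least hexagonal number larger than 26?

4

Solve n(2n−1) > 26 for integer n.
The largest n with value ≤ 26 is 3 (since 15 ≤ 26 < 28), so the first above is n = 4, value 28.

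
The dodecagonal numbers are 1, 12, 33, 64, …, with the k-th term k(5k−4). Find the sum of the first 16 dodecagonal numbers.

6936

Σ i(5i−4) = 5Σi² − 4Σi over i = 1..16.
Σi = 136 and Σi² = 1496.
5·1496 − 4·136 = 6936.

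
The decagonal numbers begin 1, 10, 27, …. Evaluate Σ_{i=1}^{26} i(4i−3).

Σ i(4i−3) = 4Σi² − 3Σi over i = 1..26.
Σi = 351 and Σi² = 6201.
4·6201 − 3·351 = 23751.

23751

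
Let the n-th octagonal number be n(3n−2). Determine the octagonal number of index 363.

394581

363·(3·363 − 2) = 363·1087 = 394581.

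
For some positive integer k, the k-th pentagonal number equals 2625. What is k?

42

Set n(3n−1)/2 = 2625, giving 3n² − n − 5250 = 0.
The discriminant is 1 + 24·2625 = 63001, and √63001 = 251.
So n = (1 + 251) / 6 = 252/6 = 42.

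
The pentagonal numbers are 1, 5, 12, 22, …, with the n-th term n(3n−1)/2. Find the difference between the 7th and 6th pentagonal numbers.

Consecutive pentagonal numbers differ by 3n − 2: here 3·7 − 2 = 19.

19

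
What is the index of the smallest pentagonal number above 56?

7

Solve n(3n−1)/2 > 56 for integer n.
The largest n with value ≤ 56 is 6 (since 51 ≤ 56 < 70), so the first above is n = 7, value 70.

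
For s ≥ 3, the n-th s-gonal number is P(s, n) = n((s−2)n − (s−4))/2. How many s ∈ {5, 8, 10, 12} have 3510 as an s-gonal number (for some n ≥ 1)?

s = 5: P(5, 48) = 3432 and P(5, 49) = 3577; 3510 is not s-gonal.
s = 8: P(8, 34) = 3400 and P(8, 35) = 3605; 3510 is not s-gonal.
s = 10: P(10, 30) = 3510. ✓
s = 12: P(12, 26) = 3276 and P(12, 27) = 3537; 3510 is not s-gonal.
Hits: s ∈ {10} → 1.

1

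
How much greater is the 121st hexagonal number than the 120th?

481

Consecutive hexagonal numbers differ by 4n − 3: here 4·121 − 3 = 481.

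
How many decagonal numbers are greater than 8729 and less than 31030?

41

The n-th decagonal number is n(4n−3).
Smallest index with value > 8729: n = 48 (giving 9072).
Largest index with value < 31030: n = 88 (giving 30712).
Indices 48 through 88: 41 terms.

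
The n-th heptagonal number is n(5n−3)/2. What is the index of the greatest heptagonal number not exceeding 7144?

53

Solve n(5n−3)/2 ≤ 7144 for integer n.
n = 53 gives 6943 ≤ 7144, while n = 54 gives 7209 > 7144; so the answer is index 53.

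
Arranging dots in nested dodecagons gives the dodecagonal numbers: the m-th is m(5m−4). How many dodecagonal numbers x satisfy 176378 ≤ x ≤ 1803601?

The n-th dodecagonal number is n(5n−4).
Smallest index with value ≥ 176378: n = 189 (giving 177849).
Largest index with value ≤ 1803601: n = 601 (giving 1803601).
Indices 189 through 601: 413 terms.

413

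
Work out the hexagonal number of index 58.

6670

The 58th hexagonal number is n(2n−1) with n = 58.
58·(2·58 − 1) = 58·115 = 6670.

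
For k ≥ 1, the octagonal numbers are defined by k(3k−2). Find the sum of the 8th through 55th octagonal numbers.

Σ i(3i−2) = 3Σi² − 2Σi over i = 8..55.
Σi = 1540 − 28 = 1512 and Σi² = 56980 − 140 = 56840.
3·56840 − 2·1512 = 167496.

167496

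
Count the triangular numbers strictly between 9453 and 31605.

113

The n-th triangular number is n(n+1)/2.
Smallest index with value > 9453: n = 138 (giving 9591).
Largest index with value < 31605: n = 250 (giving 31375).
Indices 138 through 250: 113 terms.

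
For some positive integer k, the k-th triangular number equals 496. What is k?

Set n(n+1)/2 = 496, giving n² + n − 992 = 0.
The discriminant is 1 + 8·496 = 3969, and √3969 = 63.
So n = (-1 + 63) / 2 = 62/2 = 31.

31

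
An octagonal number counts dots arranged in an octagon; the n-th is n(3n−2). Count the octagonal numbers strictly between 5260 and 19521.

The n-th octagonal number is n(3n−2).
Smallest index with value > 5260: n = 43 (giving 5461).
Largest index with value < 19521: n = 80 (giving 19040).
Indices 43 through 80: 38 terms.

38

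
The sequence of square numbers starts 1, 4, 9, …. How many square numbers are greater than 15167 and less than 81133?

The n-th square number is n².
Smallest index with value > 15167: n = 124 (giving 15376).
Largest index with value < 81133: n = 284 (giving 80656).
Indices 124 through 284: 161 terms.

161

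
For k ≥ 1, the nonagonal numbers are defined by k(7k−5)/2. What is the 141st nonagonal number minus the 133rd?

141·(7·141 − 5)/2 = 69231 and 133·(7·133 − 5)/2 = 61579.
Difference: 69231 − 61579 = 7652.

7652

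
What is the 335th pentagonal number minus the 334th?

Consecutive pentagonal numbers differ by 3n − 2: here 3·335 − 2 = 1003.

1003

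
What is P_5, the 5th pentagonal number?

5·(3·5 − 1)/2 = 5·14/2 = 5·7 = 35.

35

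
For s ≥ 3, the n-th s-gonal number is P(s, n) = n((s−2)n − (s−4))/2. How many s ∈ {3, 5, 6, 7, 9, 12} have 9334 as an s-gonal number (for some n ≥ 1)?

1

s = 3: P(3, 136) = 9316 and P(3, 137) = 9453; 9334 is not s-gonal.
s = 5: P(5, 79) = 9322 and P(5, 80) = 9560; 9334 is not s-gonal.
s = 6: P(6, 68) = 9180 and P(6, 69) = 9453; 9334 is not s-gonal.
s = 7: P(7, 61) = 9211 and P(7, 62) = 9517; 9334 is not s-gonal.
s = 9: P(9, 52) = 9334. ✓
s = 12: P(12, 43) = 9073 and P(12, 44) = 9504; 9334 is not s-gonal.
Hits: s ∈ {9} → 1.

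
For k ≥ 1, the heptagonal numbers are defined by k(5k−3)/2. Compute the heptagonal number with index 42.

42·(5·42 − 3)/2 = 42·207/2 = 4347.

4347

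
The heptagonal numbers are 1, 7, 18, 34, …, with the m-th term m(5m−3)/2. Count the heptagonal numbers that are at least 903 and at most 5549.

The n-th heptagonal number is n(5n−3)/2.
Smallest index with value ≥ 903: n = 20 (giving 970).
Largest index with value ≤ 5549: n = 47 (giving 5452).
Indices 20 through 47: 28 terms.

28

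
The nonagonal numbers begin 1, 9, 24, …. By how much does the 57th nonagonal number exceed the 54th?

57·(7·57 − 5)/2 = 11229 and 54·(7·54 − 5)/2 = 10071.
Difference: 11229 − 10071 = 1158.

1158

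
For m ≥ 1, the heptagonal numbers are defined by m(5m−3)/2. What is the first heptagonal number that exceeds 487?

Solve n(5n−3)/2 > 487 for integer n.
The largest n with value ≤ 487 is 14 (since 469 ≤ 487 < 540), so the first above is n = 15, value 540.

540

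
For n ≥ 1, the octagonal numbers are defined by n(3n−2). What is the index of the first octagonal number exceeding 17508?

77

Solve n(3n−2) > 17508 for integer n.
The largest n with value ≤ 17508 is 76 (since 17176 ≤ 17508 < 17633), so the first above is n = 77, value 17633.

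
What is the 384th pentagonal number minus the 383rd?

1150

Consecutive pentagonal numbers differ by 3n − 2: here 3·384 − 2 = 1150.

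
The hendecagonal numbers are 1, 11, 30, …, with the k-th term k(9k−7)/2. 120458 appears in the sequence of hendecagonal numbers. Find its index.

164

Set n(9n−7)/2 = 120458, giving 9n² − 7n − 240916 = 0.
The discriminant is 49 + 72·120458 = 8673025, and √8673025 = 2945.
So n = (7 + 2945) / 18 = 2952/18 = 164.
Check: 164·(9·164 − 7)/2 = 120458. ✓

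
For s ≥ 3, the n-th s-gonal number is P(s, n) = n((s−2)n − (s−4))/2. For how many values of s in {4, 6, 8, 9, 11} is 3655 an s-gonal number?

1

s = 4: P(4, 60) = 3600 and P(4, 61) = 3721; 3655 is not s-gonal.
s = 6: P(6, 43) = 3655. ✓
s = 8: P(8, 35) = 3605 and P(8, 36) = 3816; 3655 is not s-gonal.
s = 9: P(9, 32) = 3504 and P(9, 33) = 3729; 3655 is not s-gonal.
s = 11: P(11, 28) = 3430 and P(11, 29) = 3683; 3655 is not s-gonal.
Hits: s ∈ {6} → 1.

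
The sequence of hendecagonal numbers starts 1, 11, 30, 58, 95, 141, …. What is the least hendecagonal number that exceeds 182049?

182911

Solve n(9n−7)/2 > 182049 for integer n.
The largest n with value ≤ 182049 is 201 (since 181101 ≤ 182049 < 182911), so the first above is n = 202, value 182911.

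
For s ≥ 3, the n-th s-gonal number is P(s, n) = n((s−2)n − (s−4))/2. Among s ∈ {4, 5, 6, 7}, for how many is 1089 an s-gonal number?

s = 4: P(4, 33) = 1089. ✓
s = 5: P(5, 27) = 1080 and P(5, 28) = 1162; 1089 is not s-gonal.
s = 6: P(6, 23) = 1035 and P(6, 24) = 1128; 1089 is not s-gonal.
s = 7: P(7, 21) = 1071 and P(7, 22) = 1177; 1089 is not s-gonal.
Hits: s ∈ {4} → 1.

1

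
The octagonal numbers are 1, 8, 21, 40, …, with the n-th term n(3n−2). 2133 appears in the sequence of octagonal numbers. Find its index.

27

Set n(3n−2) = 2133, giving 3n² − 2n − 2133 = 0.
The discriminant is 4 + 12·2133 = 25600, and √25600 = 160.
So n = (2 + 160) / 6 = 162/6 = 27.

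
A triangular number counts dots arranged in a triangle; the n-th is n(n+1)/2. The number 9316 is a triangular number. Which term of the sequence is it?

136

Set n(n+1)/2 = 9316, giving n² + n − 18632 = 0.
So n = (-1 + 273) / 2 = 272/2 = 136.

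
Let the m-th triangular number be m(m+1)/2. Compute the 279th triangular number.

279·280/2 = 78120/2 = 39060.

39060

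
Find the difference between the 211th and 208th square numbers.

211² = 44521 and 208² = 43264.
Difference: 44521 − 43264 = 1257.

1257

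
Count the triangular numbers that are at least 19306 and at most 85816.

The n-th triangular number is n(n+1)/2.
Smallest index with value ≥ 19306: n = 196 (giving 19306).
Largest index with value ≤ 85816: n = 413 (giving 85491).
Indices 196 through 413: 218 terms.

218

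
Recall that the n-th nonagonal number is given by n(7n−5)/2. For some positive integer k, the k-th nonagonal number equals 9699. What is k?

Set n(7n−5)/2 = 9699, giving 7n² − 5n − 19398 = 0.
The discriminant is 25 + 56·9699 = 543169, and √543169 = 737.
So n = (5 + 737) / 14 = 742/14 = 53.
Check: 53·(7·53 − 5)/2 = 9699. ✓

53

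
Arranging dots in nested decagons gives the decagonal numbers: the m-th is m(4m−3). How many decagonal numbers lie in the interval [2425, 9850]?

The n-th decagonal number is n(4n−3).
Smallest index with value ≥ 2425: n = 25 (giving 2425).
Largest index with value ≤ 9850: n = 50 (giving 9850).
Indices 25 through 50: 26 terms.

26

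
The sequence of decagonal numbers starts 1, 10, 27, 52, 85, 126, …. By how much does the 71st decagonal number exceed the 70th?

561

Consecutive decagonal numbers differ by 8n − 7: here 8·71 − 7 = 561.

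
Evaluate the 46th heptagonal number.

The 46th heptagonal number is n(5n−3)/2 with n = 46.
46·(5·46 − 3)/2 = 46·227/2 = 5221.

5221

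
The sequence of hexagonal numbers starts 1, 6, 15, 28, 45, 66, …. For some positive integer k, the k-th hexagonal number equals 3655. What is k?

Set n(2n−1) = 3655, giving 2n² − n − 3655 = 0.
The discriminant is 1 + 8·3655 = 29241, and √29241 = 171.
So n = (1 + 171) / 4 = 172/4 = 43.

43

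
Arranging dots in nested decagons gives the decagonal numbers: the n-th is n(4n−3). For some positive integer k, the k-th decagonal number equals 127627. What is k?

Set n(4n−3) = 127627, giving 4n² − 3n − 127627 = 0.
The discriminant is 9 + 16·127627 = 2042041, and √2042041 = 1429.
So n = (3 + 1429) / 8 = 1432/8 = 179.

179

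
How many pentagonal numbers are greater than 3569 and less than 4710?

The n-th pentagonal number is n(3n−1)/2.
Smallest index with value > 3569: n = 49 (giving 3577).
Largest index with value < 4710: n = 56 (giving 4676).
Indices 49 through 56: 8 terms.

8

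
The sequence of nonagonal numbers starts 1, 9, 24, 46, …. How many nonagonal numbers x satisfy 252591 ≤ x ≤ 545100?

The n-th nonagonal number is n(7n−5)/2.
Smallest index with value ≥ 252591: n = 269 (giving 252591).
Largest index with value ≤ 545100: n = 395 (giving 545100).
Indices 269 through 395: 127 terms.

127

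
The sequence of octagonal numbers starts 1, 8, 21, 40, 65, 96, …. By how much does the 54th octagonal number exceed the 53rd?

319

Consecutive octagonal numbers differ by 6n − 5: here 6·54 − 5 = 319.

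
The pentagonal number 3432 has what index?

Set n(3n−1)/2 = 3432, giving 3n² − n − 6864 = 0.
So n = (1 + 287) / 6 = 288/6 = 48.
Check: 48·(3·48 − 1)/2 = 3432. ✓

48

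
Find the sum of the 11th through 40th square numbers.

Σ_{i=11}^{40} i² = 22140 − 385 = 21755.

21755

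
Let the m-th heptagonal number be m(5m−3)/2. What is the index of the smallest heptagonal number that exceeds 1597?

26

Solve n(5n−3)/2 > 1597 for integer n.
The largest n with value ≤ 1597 is 25 (since 1525 ≤ 1597 < 1651), so the first above is n = 26, value 1651.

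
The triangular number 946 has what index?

43

Set n(n+1)/2 = 946, giving n² + n − 1892 = 0.
The discriminant is 1 + 8·946 = 7569, and √7569 = 87.
So n = (-1 + 87) / 2 = 86/2 = 43.
Check: 43·44/2 = 946. ✓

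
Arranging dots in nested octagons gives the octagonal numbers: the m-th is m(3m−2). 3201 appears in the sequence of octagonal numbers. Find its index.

Set n(3n−2) = 3201, giving 3n² − 2n − 3201 = 0.
The discriminant is 4 + 12·3201 = 38416, and √38416 = 196.
So n = (2 + 196) / 6 = 198/6 = 33.
Check: 33·(3·33 − 2) = 3201. ✓

33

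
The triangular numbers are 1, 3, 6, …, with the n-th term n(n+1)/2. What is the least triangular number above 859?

861

Solve n(n+1)/2 > 859 for integer n.
The largest n with value ≤ 859 is 40 (since 820 ≤ 859 < 861), so the first above is n = 41, value 861.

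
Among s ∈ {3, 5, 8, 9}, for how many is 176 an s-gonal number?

2

s = 3: P(3, 18) = 171 and P(3, 19) = 190; 176 is not s-gonal.
s = 5: P(5, 11) = 176. ✓
s = 8: P(8, 8) = 176. ✓
s = 9: P(9, 7) = 154 and P(9, 8) = 204; 176 is not s-gonal.
Hits: s ∈ {5, 8} → 2.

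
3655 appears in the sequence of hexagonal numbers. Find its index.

Set n(2n−1) = 3655, giving 2n² − n − 3655 = 0.
So n = (1 + 171) / 4 = 172/4 = 43.
Check: 43·(2·43 − 1) = 3655. ✓

43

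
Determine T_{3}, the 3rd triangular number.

3·4/2 = 12/2 = 6.

6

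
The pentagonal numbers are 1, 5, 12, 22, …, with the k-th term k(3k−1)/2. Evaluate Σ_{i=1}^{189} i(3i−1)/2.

Σ i(3i−1)/2 = (3Σi² − Σi) / 2 over i = 1..189.
Σi = 17955 and Σi² = 2268315.
(3·2268315 − 1·17955) / 2 = 6786990/2 = 3393495.

3393495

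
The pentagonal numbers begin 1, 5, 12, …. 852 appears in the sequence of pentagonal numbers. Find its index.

Set n(3n−1)/2 = 852, giving 3n² − n − 1704 = 0.
The discriminant is 1 + 24·852 = 20449, and √20449 = 143.
So n = (1 + 143) / 6 = 144/6 = 24.
Check: 24·(3·24 − 1)/2 = 852. ✓

24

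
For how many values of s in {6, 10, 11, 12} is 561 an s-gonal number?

2

s = 6: P(6, 17) = 561. ✓
s = 10: P(10, 12) = 540 and P(10, 13) = 637; 561 is not s-gonal.
s = 11: P(11, 11) = 506 and P(11, 12) = 606; 561 is not s-gonal.
s = 12: P(12, 11) = 561. ✓
Hits: s ∈ {6, 12} → 2.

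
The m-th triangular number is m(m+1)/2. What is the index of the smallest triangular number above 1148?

48

Solve n(n+1)/2 > 1148 for integer n.
The largest n with value ≤ 1148 is 47 (since 1128 ≤ 1148 < 1176), so the first above is n = 48, value 1176.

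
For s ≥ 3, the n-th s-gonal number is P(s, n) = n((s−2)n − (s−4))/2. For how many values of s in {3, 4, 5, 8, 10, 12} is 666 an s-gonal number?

s = 3: P(3, 36) = 666. ✓
s = 4: P(4, 25) = 625 and P(4, 26) = 676; 666 is not s-gonal.
s = 5: P(5, 21) = 651 and P(5, 22) = 715; 666 is not s-gonal.
s = 8: P(8, 15) = 645 and P(8, 16) = 736; 666 is not s-gonal.
s = 10: P(10, 13) = 637 and P(10, 14) = 742; 666 is not s-gonal.
s = 12: P(12, 11) = 561 and P(12, 12) = 672; 666 is not s-gonal.
Hits: s ∈ {3} → 1.

1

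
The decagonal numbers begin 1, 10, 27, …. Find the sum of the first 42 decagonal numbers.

Σ i(4i−3) = 4Σi² − 3Σi over i = 1..42.
Σi = 903 and Σi² = 25585.
4·25585 − 3·903 = 99631.

99631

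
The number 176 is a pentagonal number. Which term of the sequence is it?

11

Set n(3n−1)/2 = 176, giving 3n² − n − 352 = 0.
The discriminant is 1 + 24·176 = 4225, and √4225 = 65.
So n = (1 + 65) / 6 = 66/6 = 11.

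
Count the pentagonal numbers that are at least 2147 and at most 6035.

26

The n-th pentagonal number is n(3n−1)/2.
Smallest index with value ≥ 2147: n = 38 (giving 2147).
Largest index with value ≤ 6035: n = 63 (giving 5922).
Indices 38 through 63: 26 terms.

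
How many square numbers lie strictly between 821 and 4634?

The n-th square number is n².
Smallest index with value > 821: n = 29 (giving 841).
Largest index with value < 4634: n = 68 (giving 4624).
Indices 29 through 68: 40 terms.

40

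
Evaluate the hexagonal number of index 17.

561

The 17th hexagonal number is n(2n−1) with n = 17.
17·(2·17 − 1) = 17·33 = 561.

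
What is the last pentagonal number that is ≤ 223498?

223301

Solve n(3n−1)/2 ≤ 223498 for integer n.
n = 386 gives 223301 ≤ 223498, while n = 387 gives 224460 > 223498; so the answer is 223301.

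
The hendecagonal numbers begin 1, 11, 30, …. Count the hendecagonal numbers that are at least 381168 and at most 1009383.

The n-th hendecagonal number is n(9n−7)/2.
Smallest index with value ≥ 381168: n = 292 (giving 382666).
Largest index with value ≤ 1009383: n = 474 (giving 1009383).
Indices 292 through 474: 183 terms.

183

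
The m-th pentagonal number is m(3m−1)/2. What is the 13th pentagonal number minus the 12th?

Consecutive pentagonal numbers differ by 3n − 2: here 3·13 − 2 = 37.

37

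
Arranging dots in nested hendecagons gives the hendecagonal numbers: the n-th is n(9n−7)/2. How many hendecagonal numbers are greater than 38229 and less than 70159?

33

The n-th hendecagonal number is n(9n−7)/2.
Smallest index with value > 38229: n = 93 (giving 38595).
Largest index with value < 70159: n = 125 (giving 69875).
Indices 93 through 125: 33 terms.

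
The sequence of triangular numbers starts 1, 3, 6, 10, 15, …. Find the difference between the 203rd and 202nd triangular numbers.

203

Consecutive triangular numbers differ by n: T_{203} − T_{202} = 203.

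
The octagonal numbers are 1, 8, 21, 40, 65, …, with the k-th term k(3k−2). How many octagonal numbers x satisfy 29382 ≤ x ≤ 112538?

The n-th octagonal number is n(3n−2).
Smallest index with value ≥ 29382: n = 100 (giving 29800).
Largest index with value ≤ 112538: n = 194 (giving 112520).
Indices 100 through 194: 95 terms.

95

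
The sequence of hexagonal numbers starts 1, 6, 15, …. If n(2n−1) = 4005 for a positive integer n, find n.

Set n(2n−1) = 4005, giving 2n² − n − 4005 = 0.
The discriminant is 1 + 8·4005 = 32041, and √32041 = 179.
So n = (1 + 179) / 4 = 180/4 = 45.
Check: 45·(2·45 − 1) = 4005. ✓

45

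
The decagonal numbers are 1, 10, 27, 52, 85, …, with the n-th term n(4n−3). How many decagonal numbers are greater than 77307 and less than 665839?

269

The n-th decagonal number is n(4n−3).
Smallest index with value > 77307: n = 140 (giving 77980).
Largest index with value < 665839: n = 408 (giving 664632).
Indices 140 through 408: 269 terms.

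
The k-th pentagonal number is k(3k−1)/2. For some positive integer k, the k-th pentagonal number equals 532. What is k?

19

Set n(3n−1)/2 = 532, giving 3n² − n − 1064 = 0.
The discriminant is 1 + 24·532 = 12769, and √12769 = 113.
So n = (1 + 113) / 6 = 114/6 = 19.
Check: 19·(3·19 − 1)/2 = 532. ✓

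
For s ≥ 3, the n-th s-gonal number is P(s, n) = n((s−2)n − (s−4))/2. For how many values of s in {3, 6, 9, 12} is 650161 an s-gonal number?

1

s = 3: P(3, 1139) = 649230 and P(3, 1140) = 650370; 650161 is not s-gonal.
s = 6: P(6, 570) = 649230 and P(6, 571) = 651511; 650161 is not s-gonal.
s = 9: P(9, 431) = 649086 and P(9, 432) = 652104; 650161 is not s-gonal.
s = 12: P(12, 361) = 650161. ✓
Hits: s ∈ {12} → 1.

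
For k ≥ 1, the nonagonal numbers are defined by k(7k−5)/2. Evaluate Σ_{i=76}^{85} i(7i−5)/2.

Σ i(7i−5)/2 = (7Σi² − 5Σi) / 2 over i = 76..85.
Σi = 3655 − 2850 = 805 and Σi² = 208335 − 143450 = 64885.
(7·64885 − 5·805) / 2 = 450170/2 = 225085.

225085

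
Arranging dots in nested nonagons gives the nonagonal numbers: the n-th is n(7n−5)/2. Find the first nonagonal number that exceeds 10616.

Solve n(7n−5)/2 > 10616 for integer n.
The largest n with value ≤ 10616 is 55 (since 10450 ≤ 10616 < 10836), so the first above is n = 56, value 10836.

10836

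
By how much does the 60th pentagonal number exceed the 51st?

60·(3·60 − 1)/2 = 5370 and 51·(3·51 − 1)/2 = 3876.
Difference: 5370 − 3876 = 1494.

1494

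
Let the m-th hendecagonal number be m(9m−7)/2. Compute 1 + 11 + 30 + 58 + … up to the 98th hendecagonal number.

1416492

Σ i(9i−7)/2 = (9Σi² − 7Σi) / 2 over i = 1..98.
Σi = 4851 and Σi² = 318549.
(9·318549 − 7·4851) / 2 = 2832984/2 = 1416492.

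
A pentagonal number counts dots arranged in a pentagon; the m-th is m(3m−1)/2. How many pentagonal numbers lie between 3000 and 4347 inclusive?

The n-th pentagonal number is n(3n−1)/2.
Smallest index with value ≥ 3000: n = 45 (giving 3015).
Largest index with value ≤ 4347: n = 54 (giving 4347).
Indices 45 through 54: 10 terms.

10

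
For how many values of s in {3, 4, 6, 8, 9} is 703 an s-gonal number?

2

s = 3: P(3, 37) = 703. ✓
s = 4: P(4, 26) = 676 and P(4, 27) = 729; 703 is not s-gonal.
s = 6: P(6, 19) = 703. ✓
s = 8: P(8, 15) = 645 and P(8, 16) = 736; 703 is not s-gonal.
s = 9: P(9, 14) = 651 and P(9, 15) = 750; 703 is not s-gonal.
Hits: s ∈ {3, 6} → 2.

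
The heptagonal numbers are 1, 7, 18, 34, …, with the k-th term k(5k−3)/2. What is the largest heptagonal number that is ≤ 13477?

13213

Solve n(5n−3)/2 ≤ 13477 for integer n.
n = 73 gives 13213 ≤ 13477, while n = 74 gives 13579 > 13477; so the answer is 13213.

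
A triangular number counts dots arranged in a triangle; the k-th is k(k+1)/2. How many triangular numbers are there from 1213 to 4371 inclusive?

45

The n-th triangular number is n(n+1)/2.
Smallest index with value ≥ 1213: n = 49 (giving 1225).
Largest index with value ≤ 4371: n = 93 (giving 4371).
Indices 49 through 93: 45 terms.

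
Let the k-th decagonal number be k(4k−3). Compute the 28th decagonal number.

3052

The 28th decagonal number is n(4n−3) with n = 28.
28·(4·28 − 3) = 28·109 = 3052.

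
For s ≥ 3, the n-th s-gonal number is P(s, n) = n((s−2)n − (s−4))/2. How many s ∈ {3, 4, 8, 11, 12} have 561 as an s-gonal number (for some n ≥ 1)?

2

s = 3: P(3, 33) = 561. ✓
s = 4: P(4, 23) = 529 and P(4, 24) = 576; 561 is not s-gonal.
s = 8: P(8, 14) = 560 and P(8, 15) = 645; 561 is not s-gonal.
s = 11: P(11, 11) = 506 and P(11, 12) = 606; 561 is not s-gonal.
s = 12: P(12, 11) = 561. ✓
Hits: s ∈ {3, 12} → 2.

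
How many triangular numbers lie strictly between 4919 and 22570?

113

The n-th triangular number is n(n+1)/2.
Smallest index with value > 4919: n = 99 (giving 4950).
Largest index with value < 22570: n = 211 (giving 22366).
Indices 99 through 211: 113 terms.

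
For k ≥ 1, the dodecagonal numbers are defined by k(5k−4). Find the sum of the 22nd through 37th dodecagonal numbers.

69432

Σ i(5i−4) = 5Σi² − 4Σi over i = 22..37.
Σi = 703 − 231 = 472 and Σi² = 17575 − 3311 = 14264.
5·14264 − 4·472 = 69432.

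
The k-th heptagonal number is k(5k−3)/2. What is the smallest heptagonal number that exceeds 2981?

3010

Solve n(5n−3)/2 > 2981 for integer n.
The largest n with value ≤ 2981 is 34 (since 2839 ≤ 2981 < 3010), so the first above is n = 35, value 3010.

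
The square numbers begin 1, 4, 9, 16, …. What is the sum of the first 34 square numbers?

13685

Σ_{i=1}^{34} i² = 34·35·69/6 = 13685.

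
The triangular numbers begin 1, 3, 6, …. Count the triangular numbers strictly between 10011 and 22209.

69

The n-th triangular number is n(n+1)/2.
Smallest index with value > 10011: n = 142 (giving 10153).
Largest index with value < 22209: n = 210 (giving 22155).
Indices 142 through 210: 69 terms.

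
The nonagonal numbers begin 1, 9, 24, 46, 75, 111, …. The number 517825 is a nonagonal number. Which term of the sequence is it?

Set n(7n−5)/2 = 517825, giving 7n² − 5n − 1035650 = 0.
The discriminant is 25 + 56·517825 = 28998225, and √28998225 = 5385.
So n = (5 + 5385) / 14 = 5390/14 = 385.

385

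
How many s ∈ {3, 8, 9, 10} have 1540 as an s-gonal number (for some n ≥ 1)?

2

s = 3: P(3, 55) = 1540. ✓
s = 8: P(8, 22) = 1408 and P(8, 23) = 1541; 1540 is not s-gonal.
s = 9: P(9, 21) = 1491 and P(9, 22) = 1639; 1540 is not s-gonal.
s = 10: P(10, 20) = 1540. ✓
Hits: s ∈ {3, 10} → 2.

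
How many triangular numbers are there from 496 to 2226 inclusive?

36

The n-th triangular number is n(n+1)/2.
Smallest index with value ≥ 496: n = 31 (giving 496).
Largest index with value ≤ 2226: n = 66 (giving 2211).
Indices 31 through 66: 36 terms.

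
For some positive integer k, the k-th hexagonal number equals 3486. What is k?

42

Set n(2n−1) = 3486, giving 2n² − n − 3486 = 0.
The discriminant is 1 + 8·3486 = 27889, and √27889 = 167.
So n = (1 + 167) / 4 = 168/4 = 42.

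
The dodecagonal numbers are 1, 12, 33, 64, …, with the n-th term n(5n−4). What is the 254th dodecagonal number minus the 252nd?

5052

254·(5·254 − 4) = 321564 and 252·(5·252 − 4) = 316512.
Difference: 321564 − 316512 = 5052.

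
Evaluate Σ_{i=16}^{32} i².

10200

Σ_{i=16}^{32} i² = 11440 − 1240 = 10200.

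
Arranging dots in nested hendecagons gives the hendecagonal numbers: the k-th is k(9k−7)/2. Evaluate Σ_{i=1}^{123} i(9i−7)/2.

2798742

Σ i(9i−7)/2 = (9Σi² − 7Σi) / 2 over i = 1..123.
Σi = 7626 and Σi² = 627874.
(9·627874 − 7·7626) / 2 = 5597484/2 = 2798742.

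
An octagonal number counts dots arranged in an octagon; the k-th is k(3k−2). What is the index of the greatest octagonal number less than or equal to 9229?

55

Solve n(3n−2) ≤ 9229 for integer n.
n = 55 gives 8965 ≤ 9229, while n = 56 gives 9296 > 9229; so the answer is index 55.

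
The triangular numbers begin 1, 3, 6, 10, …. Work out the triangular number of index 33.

33·34/2 = 1122/2 = 561.

561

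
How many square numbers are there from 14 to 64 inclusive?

5

The n-th square number is n².
Smallest index with value ≥ 14: n = 4 (giving 16).
Largest index with value ≤ 64: n = 8 (giving 64).
Indices 4 through 8: 5 terms.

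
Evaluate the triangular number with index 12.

78

12·13/2 = 156/2 = 78.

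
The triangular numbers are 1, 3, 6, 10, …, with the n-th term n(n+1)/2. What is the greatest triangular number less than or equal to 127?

120

Solve n(n+1)/2 ≤ 127 for integer n.
n = 15 gives 120 ≤ 127, while n = 16 gives 136 > 127; so the answer is 120.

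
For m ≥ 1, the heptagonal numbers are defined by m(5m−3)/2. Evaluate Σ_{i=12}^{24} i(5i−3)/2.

Σ i(5i−3)/2 = (5Σi² − 3Σi) / 2 over i = 12..24.
Σi = 300 − 66 = 234 and Σi² = 4900 − 506 = 4394.
(5·4394 − 3·234) / 2 = 21268/2 = 10634.

10634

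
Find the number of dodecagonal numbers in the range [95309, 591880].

The n-th dodecagonal number is n(5n−4).
Smallest index with value ≥ 95309: n = 139 (giving 96049).
Largest index with value ≤ 591880: n = 344 (giving 590304).
Indices 139 through 344: 206 terms.

206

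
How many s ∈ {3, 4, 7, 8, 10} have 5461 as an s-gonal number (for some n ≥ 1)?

1

s = 3: P(3, 104) = 5460 and P(3, 105) = 5565; 5461 is not s-gonal.
s = 4: P(4, 73) = 5329 and P(4, 74) = 5476; 5461 is not s-gonal.
s = 7: P(7, 47) = 5452 and P(7, 48) = 5688; 5461 is not s-gonal.
s = 8: P(8, 43) = 5461. ✓
s = 10: P(10, 37) = 5365 and P(10, 38) = 5662; 5461 is not s-gonal.
Hits: s ∈ {8} → 1.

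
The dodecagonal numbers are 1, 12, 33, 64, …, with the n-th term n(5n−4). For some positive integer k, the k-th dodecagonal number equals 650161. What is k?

Set n(5n−4) = 650161, giving 5n² − 4n − 650161 = 0.
So n = (4 + 3606) / 10 = 3610/10 = 361.

361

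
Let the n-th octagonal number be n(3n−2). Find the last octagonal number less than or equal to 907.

Solve n(3n−2) ≤ 907 for integer n.
n = 17 gives 833 ≤ 907, while n = 18 gives 936 > 907; so the answer is 833.

833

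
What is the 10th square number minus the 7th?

10² = 100 and 7² = 49.
Difference: 100 − 49 = 51.

51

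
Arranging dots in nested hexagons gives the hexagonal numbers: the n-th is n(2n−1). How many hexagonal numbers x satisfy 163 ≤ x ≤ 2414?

The n-th hexagonal number is n(2n−1).
Smallest index with value ≥ 163: n = 10 (giving 190).
Largest index with value ≤ 2414: n = 34 (giving 2278).
Indices 10 through 34: 25 terms.

25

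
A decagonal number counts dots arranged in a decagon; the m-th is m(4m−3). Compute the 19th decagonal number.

The 19th decagonal number is n(4n−3) with n = 19.
19·(4·19 − 3) = 19·73 = 1387.

1387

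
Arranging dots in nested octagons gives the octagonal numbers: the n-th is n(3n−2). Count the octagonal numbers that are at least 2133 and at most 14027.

The n-th octagonal number is n(3n−2).
Smallest index with value ≥ 2133: n = 27 (giving 2133).
Largest index with value ≤ 14027: n = 68 (giving 13736).
Indices 27 through 68: 42 terms.

42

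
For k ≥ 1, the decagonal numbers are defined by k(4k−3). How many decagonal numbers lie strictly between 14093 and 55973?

The n-th decagonal number is n(4n−3).
Smallest index with value > 14093: n = 60 (giving 14220).
Largest index with value < 55973: n = 118 (giving 55342).
Indices 60 through 118: 59 terms.

59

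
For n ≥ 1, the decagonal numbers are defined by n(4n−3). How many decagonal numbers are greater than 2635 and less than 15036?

The n-th decagonal number is n(4n−3).
Smallest index with value > 2635: n = 27 (giving 2835).
Largest index with value < 15036: n = 61 (giving 14701).
Indices 27 through 61: 35 terms.

35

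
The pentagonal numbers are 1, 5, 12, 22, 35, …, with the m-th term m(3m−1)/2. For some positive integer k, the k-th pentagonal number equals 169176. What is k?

336

Set n(3n−1)/2 = 169176, giving 3n² − n − 338352 = 0.
The discriminant is 1 + 24·169176 = 4060225, and √4060225 = 2015.
So n = (1 + 2015) / 6 = 2016/6 = 336.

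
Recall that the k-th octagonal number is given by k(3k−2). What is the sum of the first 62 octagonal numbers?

240219

Σ i(3i−2) = 3Σi² − 2Σi over i = 1..62.
Σi = 1953 and Σi² = 81375.
3·81375 − 2·1953 = 240219.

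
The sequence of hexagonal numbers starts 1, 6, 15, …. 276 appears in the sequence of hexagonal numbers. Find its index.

12

Set n(2n−1) = 276, giving 2n² − n − 276 = 0.
The discriminant is 1 + 8·276 = 2209, and √2209 = 47.
So n = (1 + 47) / 4 = 48/4 = 12.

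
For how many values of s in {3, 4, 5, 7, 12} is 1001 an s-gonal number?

s = 3: P(3, 44) = 990 and P(3, 45) = 1035; 1001 is not s-gonal.
s = 4: P(4, 31) = 961 and P(4, 32) = 1024; 1001 is not s-gonal.
s = 5: P(5, 26) = 1001. ✓
s = 7: P(7, 20) = 970 and P(7, 21) = 1071; 1001 is not s-gonal.
s = 12: P(12, 14) = 924 and P(12, 15) = 1065; 1001 is not s-gonal.
Hits: s ∈ {5} → 1.

1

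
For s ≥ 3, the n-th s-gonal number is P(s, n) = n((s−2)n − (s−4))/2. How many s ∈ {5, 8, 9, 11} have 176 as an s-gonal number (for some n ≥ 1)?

s = 5: P(5, 11) = 176. ✓
s = 8: P(8, 8) = 176. ✓
s = 9: P(9, 7) = 154 and P(9, 8) = 204; 176 is not s-gonal.
s = 11: P(11, 6) = 141 and P(11, 7) = 196; 176 is not s-gonal.
Hits: s ∈ {5, 8} → 2.

2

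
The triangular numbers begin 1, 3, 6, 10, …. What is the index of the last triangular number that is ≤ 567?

33

Solve n(n+1)/2 ≤ 567 for integer n.
n = 33 gives 561 ≤ 567, while n = 34 gives 595 > 567; so the answer is index 33.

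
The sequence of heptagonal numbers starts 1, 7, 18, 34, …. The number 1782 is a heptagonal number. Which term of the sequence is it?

Set n(5n−3)/2 = 1782, giving 5n² − 3n − 3564 = 0.
The discriminant is 9 + 40·1782 = 71289, and √71289 = 267.
So n = (3 + 267) / 10 = 270/10 = 27.

27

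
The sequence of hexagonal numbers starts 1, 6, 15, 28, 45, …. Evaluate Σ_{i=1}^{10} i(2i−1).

715

Σ i(2i−1) = 2Σi² − Σi over i = 1..10.
Σi = 55 and Σi² = 385.
2·385 − 1·55 = 715.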